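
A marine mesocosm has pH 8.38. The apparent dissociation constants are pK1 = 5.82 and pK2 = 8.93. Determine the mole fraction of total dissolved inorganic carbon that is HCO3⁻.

α₁ = 1 / (1 + [H⁺]/K1 + K2/[H⁺]) = 1 / (1 + 10^-2.56 + 10^-0.55)
   = 1 / (1 + 0.0027542 + 0.28184) = 1/1.2846 = 0.7785

α₁ = 0.778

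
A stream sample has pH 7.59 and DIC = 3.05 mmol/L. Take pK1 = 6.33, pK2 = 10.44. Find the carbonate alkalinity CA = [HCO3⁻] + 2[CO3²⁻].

CA = 2.90 mmol/L

CA = [HCO3⁻] + 2[CO3²⁻] = (α₁ + 2α₂)·DIC
At pH 7.59: [H⁺]/K1 = 10^-1.26 = 0.054954, K2/[H⁺] = 10^-2.85 = 0.0014125
α₁ = 1/(1 + 0.054954 + 0.0014125) = 1/1.0564 = 0.9466; α₂ = α₁·K2/[H⁺] = 0.001337
α₁ + 2α₂ = 0.9493
CA = 0.9493 × 3.05 = 2.90 mmol/L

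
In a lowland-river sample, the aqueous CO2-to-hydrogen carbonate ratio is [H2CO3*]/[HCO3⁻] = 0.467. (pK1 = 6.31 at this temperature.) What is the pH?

From K1 = [H⁺][HCO3⁻]/[H2CO3*]:  pH = pK1 − log₁₀([H2CO3*]/[HCO3⁻])
log₁₀(0.467) = -0.331
pH = 6.31 − (-0.331) = 6.64

pH = 6.64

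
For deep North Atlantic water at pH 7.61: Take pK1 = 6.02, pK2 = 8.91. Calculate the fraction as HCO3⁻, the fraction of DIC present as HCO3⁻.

α₁ = 0.930

α₁ = 1 / (1 + [H⁺]/K1 + K2/[H⁺]) = 1 / (1 + 10^-1.59 + 10^-1.30)
   = 1 / (1 + 0.025704 + 0.050119) = 1/1.0758 = 0.9295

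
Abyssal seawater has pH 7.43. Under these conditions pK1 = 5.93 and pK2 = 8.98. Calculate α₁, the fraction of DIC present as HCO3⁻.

α₁ = 0.944

α₁ = 1 / (1 + [H⁺]/K1 + K2/[H⁺]) = 1 / (1 + 10^-1.50 + 10^-1.55)
   = 1 / (1 + 0.031623 + 0.028184) = 1/1.0598 = 0.9436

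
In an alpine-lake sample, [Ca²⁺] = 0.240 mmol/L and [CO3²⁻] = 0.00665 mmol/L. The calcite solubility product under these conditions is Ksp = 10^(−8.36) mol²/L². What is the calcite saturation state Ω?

Ω = 0.366

Ksp = 10^(−8.36) = 4.365×10^-9
Ω = [Ca²⁺][CO3²⁻]/Ksp = (0.240×10^-3)(0.00665×10^-3) / 4.365×10^-9 = 0.366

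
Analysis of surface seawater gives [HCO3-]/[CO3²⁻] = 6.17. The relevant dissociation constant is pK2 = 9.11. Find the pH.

From K2 = [H⁺][CO3²⁻]/[HCO3-]:  pH = pK2 − log₁₀([HCO3-]/[CO3²⁻])
log₁₀(6.17) = +0.790
pH = 9.11 − (+0.790) = 8.32

pH = 8.32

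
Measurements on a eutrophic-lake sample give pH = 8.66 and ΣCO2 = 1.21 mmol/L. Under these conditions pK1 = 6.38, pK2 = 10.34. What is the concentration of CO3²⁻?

α₂ = 1 / (1 + [H⁺]/K2 + [H⁺]²/(K1K2)) = 1 / (1 + 10^+1.68 + 10^-0.60)
   = 1 / (1 + 47.863 + 0.25119) = 1/49.114 = 0.02036
[CO3²⁻] = α₂ × DIC = 0.02036 × 1.21 = 0.0246 mmol/L

[CO3²⁻] = 0.0246 mmol/L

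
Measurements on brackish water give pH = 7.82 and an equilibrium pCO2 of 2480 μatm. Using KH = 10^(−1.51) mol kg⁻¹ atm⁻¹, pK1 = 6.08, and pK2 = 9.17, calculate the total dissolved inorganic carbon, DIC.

[CO2*] = KH · pCO2 = 10^(−1.51) × 2480×10^-6 = 7.664×10^-5 mol/kg
α₀ = 1/(1 + K1/[H⁺] + K1K2/[H⁺]²) = 1/(1 + 10^+1.74 + 10^+0.39) = 0.01712
DIC = [CO2*]/α₀ = 7.664×10^-5 / 0.01712 = 4.48 mmol/kg

DIC = 4.48 mmol/kg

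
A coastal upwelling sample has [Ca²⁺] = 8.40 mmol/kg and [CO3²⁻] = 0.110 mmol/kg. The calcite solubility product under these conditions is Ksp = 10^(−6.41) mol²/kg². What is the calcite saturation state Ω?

Ksp = 10^(−6.41) = 3.890×10^-7
Ω = [Ca²⁺][CO3²⁻]/Ksp = (8.40×10^-3)(0.110×10^-3) / 3.890×10^-7 = 2.38

Ω = 2.38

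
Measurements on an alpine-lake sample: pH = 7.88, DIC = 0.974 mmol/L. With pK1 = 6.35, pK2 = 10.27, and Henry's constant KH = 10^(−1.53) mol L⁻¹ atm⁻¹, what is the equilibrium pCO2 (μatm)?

α₀ = 1 / (1 + K1/[H⁺] + K1K2/[H⁺]²) = 1 / (1 + 10^+1.53 + 10^-0.86)
   = 1 / (1 + 33.884 + 0.13804) = 1/35.022 = 0.02855
[CO2*] = α₀ × DIC = 0.02855 × 0.974 = 0.02781 mmol/L
pCO2 = [CO2*]/KH = 2.781×10^-5 / 2.951×10^-2 = 942 μatm

pCO2 = 942 μatm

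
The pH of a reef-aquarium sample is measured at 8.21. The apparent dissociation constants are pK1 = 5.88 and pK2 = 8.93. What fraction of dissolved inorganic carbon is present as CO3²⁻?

α₂ = 1 / (1 + [H⁺]/K2 + [H⁺]²/(K1K2)) = 1 / (1 + 10^+0.72 + 10^-1.61)
   = 1 / (1 + 5.2481 + 0.024547) = 1/6.2726 = 0.1594

α₂ = 0.159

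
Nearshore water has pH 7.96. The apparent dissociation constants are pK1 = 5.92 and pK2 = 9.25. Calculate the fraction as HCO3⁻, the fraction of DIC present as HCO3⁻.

α₁ = 0.943

α₁ = 1 / (1 + [H⁺]/K1 + K2/[H⁺]) = 1 / (1 + 10^-2.04 + 10^-1.29)
   = 1 / (1 + 0.0091201 + 0.051286) = 1/1.0604 = 0.9430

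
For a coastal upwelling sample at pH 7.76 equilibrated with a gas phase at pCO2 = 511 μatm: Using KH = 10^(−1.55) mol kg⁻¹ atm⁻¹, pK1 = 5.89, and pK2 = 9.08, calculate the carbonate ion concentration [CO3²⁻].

[CO2*] = KH · pCO2 = 10^(−1.55) × 511×10^-6 = 1.440×10^-5 mol/kg
α₀ = 1/(1 + K1/[H⁺] + K1K2/[H⁺]²) = 1/(1 + 10^+1.87 + 10^+0.55) = 0.01271
DIC = [CO2*]/α₀ = 1.440×10^-5 / 0.01271 = 1.133 mmol/kg
[CO3²⁻] = α₂·DIC; α₂ = 0.04510, so [CO3²⁻] = 0.04510 × 1.133 = 0.0511 mmol/kg

[CO3²⁻] = 0.0511 mmol/kg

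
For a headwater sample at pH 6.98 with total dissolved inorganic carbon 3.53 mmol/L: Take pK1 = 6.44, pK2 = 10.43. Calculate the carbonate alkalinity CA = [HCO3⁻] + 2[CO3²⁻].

CA = 2.74 mmol/L

CA = [HCO3⁻] + 2[CO3²⁻] = (α₁ + 2α₂)·DIC
At pH 6.98: [H⁺]/K1 = 10^-0.54 = 0.28840, K2/[H⁺] = 10^-3.45 = 0.00035481
α₁ = 1/(1 + 0.28840 + 0.00035481) = 1/1.2888 = 0.7759; α₂ = α₁·K2/[H⁺] = 0.0002753
α₁ + 2α₂ = 0.7765
CA = 0.7765 × 3.53 = 2.74 mmol/L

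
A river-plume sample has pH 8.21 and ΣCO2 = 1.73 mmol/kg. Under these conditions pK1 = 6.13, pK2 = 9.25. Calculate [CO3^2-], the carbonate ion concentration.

[CO3²⁻] = 0.143 mmol/kg

α₂ = 1 / (1 + [H⁺]/K2 + [H⁺]²/(K1K2)) = 1 / (1 + 10^+1.04 + 10^-1.04)
   = 1 / (1 + 10.965 + 0.091201) = 1/12.056 = 0.08295
[CO3²⁻] = α₂ × DIC = 0.08295 × 1.73 = 0.143 mmol/kg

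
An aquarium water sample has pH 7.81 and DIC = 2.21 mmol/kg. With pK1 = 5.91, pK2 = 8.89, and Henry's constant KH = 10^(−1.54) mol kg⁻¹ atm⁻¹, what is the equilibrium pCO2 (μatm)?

α₀ = 1 / (1 + K1/[H⁺] + K1K2/[H⁺]²) = 1 / (1 + 10^+1.90 + 10^+0.82)
   = 1 / (1 + 79.433 + 6.6069) = 1/87.040 = 0.01149
[CO2*] = α₀ × DIC = 0.01149 × 2.21 = 0.02539 mmol/kg
pCO2 = [CO2*]/KH = 2.539×10^-5 / 2.884×10^-2 = 880 μatm

pCO2 = 880 μatm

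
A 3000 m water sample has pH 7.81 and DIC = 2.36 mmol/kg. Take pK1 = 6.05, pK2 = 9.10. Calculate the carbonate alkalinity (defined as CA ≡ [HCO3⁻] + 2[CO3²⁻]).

CA = 2.43 mmol/kg

CA = [HCO3⁻] + 2[CO3²⁻] = (α₁ + 2α₂)·DIC
At pH 7.81: [H⁺]/K1 = 10^-1.76 = 0.017378, K2/[H⁺] = 10^-1.29 = 0.051286
α₁ = 1/(1 + 0.017378 + 0.051286) = 1/1.0687 = 0.9357; α₂ = α₁·K2/[H⁺] = 0.04799
α₁ + 2α₂ = 1.0317
CA = 1.0317 × 2.36 = 2.43 mmol/kg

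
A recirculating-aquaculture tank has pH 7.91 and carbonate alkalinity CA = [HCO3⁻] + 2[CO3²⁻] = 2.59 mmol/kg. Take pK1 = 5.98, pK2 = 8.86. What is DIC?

DIC = 2.38 mmol/kg

CA = [HCO3⁻] + 2[CO3²⁻] = (α₁ + 2α₂)·DIC
At pH 7.91: [H⁺]/K1 = 10^-1.93 = 0.011749, K2/[H⁺] = 10^-0.95 = 0.11220
α₁ = 1/(1 + 0.011749 + 0.11220) = 1/1.1240 = 0.8897; α₂ = α₁·K2/[H⁺] = 0.09983
α₁ + 2α₂ = 1.0894
DIC = CA / (α₁ + 2α₂) = 2.59 / 1.0894 = 2.38 mmol/kg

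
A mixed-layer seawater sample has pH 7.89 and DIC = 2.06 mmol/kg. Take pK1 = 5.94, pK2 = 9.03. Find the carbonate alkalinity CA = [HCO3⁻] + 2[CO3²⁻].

CA = 2.18 mmol/kg

CA = [HCO3⁻] + 2[CO3²⁻] = (α₁ + 2α₂)·DIC
At pH 7.89: [H⁺]/K1 = 10^-1.95 = 0.011220, K2/[H⁺] = 10^-1.14 = 0.072444
α₁ = 1/(1 + 0.011220 + 0.072444) = 1/1.0837 = 0.9228; α₂ = α₁·K2/[H⁺] = 0.06685
α₁ + 2α₂ = 1.0565
CA = 1.0565 × 2.06 = 2.18 mmol/kg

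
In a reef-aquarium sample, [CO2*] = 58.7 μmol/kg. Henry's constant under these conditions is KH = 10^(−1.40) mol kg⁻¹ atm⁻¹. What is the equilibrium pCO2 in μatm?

pCO2 = 1470 μatm

KH = 10^(−1.40) = 3.981×10^-2 mol kg⁻¹ atm⁻¹
pCO2 = [CO2*]/KH = 58.7×10^-6 / 3.981×10^-2 = 1.47×10^-3 atm = 1470 μatm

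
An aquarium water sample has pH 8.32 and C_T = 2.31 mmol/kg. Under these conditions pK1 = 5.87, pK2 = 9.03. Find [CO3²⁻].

[CO3²⁻] = 0.376 mmol/kg

α₂ = 1 / (1 + [H⁺]/K2 + [H⁺]²/(K1K2)) = 1 / (1 + 10^+0.71 + 10^-1.74)
   = 1 / (1 + 5.1286 + 0.018197) = 1/6.1468 = 0.1627
[CO3²⁻] = α₂ × DIC = 0.1627 × 2.31 = 0.376 mmol/kg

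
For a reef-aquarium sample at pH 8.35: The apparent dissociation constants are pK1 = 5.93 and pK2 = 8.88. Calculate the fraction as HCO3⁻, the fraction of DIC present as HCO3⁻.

α₁ = 1 / (1 + [H⁺]/K1 + K2/[H⁺]) = 1 / (1 + 10^-2.42 + 10^-0.53)
   = 1 / (1 + 0.0038019 + 0.29512) = 1/1.2989 = 0.7699

α₁ = 0.770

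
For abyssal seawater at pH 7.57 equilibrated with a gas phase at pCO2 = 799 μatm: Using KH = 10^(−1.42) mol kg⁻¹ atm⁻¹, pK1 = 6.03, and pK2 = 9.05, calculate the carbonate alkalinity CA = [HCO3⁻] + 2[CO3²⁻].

[CO2*] = KH · pCO2 = 10^(−1.42) × 799×10^-6 = 3.038×10^-5 mol/kg
α₀ = 1/(1 + K1/[H⁺] + K1K2/[H⁺]²) = 1/(1 + 10^+1.54 + 10^+0.06) = 0.02716
DIC = [CO2*]/α₀ = 3.038×10^-5 / 0.02716 = 1.119 mmol/kg
CA = (α₁ + 2α₂)·DIC = (0.9417 + 2×0.03118) × 1.119 = 1.12 mmol/kg

CA = 1.12 mmol/kg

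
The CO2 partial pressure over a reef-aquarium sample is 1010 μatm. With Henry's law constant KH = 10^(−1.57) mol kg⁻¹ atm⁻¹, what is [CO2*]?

[CO2*] = 27.2 μmol/kg

KH = 10^(−1.57) = 2.692×10^-2 mol kg⁻¹ atm⁻¹
[CO2*] = KH · pCO2 = 2.692×10^-2 × 1010×10^-6 atm = 2.72×10^-5 mol/kg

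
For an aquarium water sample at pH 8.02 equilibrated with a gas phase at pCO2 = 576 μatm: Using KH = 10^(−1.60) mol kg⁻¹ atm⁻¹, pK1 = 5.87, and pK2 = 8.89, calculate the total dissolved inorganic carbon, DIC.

[CO2*] = KH · pCO2 = 10^(−1.60) × 576×10^-6 = 1.447×10^-5 mol/kg
α₀ = 1/(1 + K1/[H⁺] + K1K2/[H⁺]²) = 1/(1 + 10^+2.15 + 10^+1.28) = 0.006199
DIC = [CO2*]/α₀ = 1.447×10^-5 / 0.006199 = 2.33 mmol/kg

DIC = 2.33 mmol/kg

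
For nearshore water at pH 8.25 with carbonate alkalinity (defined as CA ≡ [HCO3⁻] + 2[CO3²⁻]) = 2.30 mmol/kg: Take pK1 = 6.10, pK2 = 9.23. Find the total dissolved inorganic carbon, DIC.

CA = [HCO3⁻] + 2[CO3²⁻] = (α₁ + 2α₂)·DIC
At pH 8.25: [H⁺]/K1 = 10^-2.15 = 0.0070795, K2/[H⁺] = 10^-0.98 = 0.10471
α₁ = 1/(1 + 0.0070795 + 0.10471) = 1/1.1118 = 0.8994; α₂ = α₁·K2/[H⁺] = 0.09418
α₁ + 2α₂ = 1.0878
DIC = CA / (α₁ + 2α₂) = 2.30 / 1.0878 = 2.11 mmol/kg

DIC = 2.11 mmol/kg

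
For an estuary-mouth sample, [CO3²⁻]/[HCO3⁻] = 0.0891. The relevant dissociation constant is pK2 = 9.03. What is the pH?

pH = 7.98

From K2 = [H⁺][CO3²⁻]/[HCO3⁻]:  pH = pK2 + log₁₀([CO3²⁻]/[HCO3⁻])
log₁₀(0.0891) = -1.050
pH = 9.03 + (-1.050) = 7.98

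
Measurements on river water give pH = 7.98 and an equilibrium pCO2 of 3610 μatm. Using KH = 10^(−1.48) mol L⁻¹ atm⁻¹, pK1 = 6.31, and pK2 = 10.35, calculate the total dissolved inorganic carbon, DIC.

[CO2*] = KH · pCO2 = 10^(−1.48) × 3610×10^-6 = 1.195×10^-4 mol/L
α₀ = 1/(1 + K1/[H⁺] + K1K2/[H⁺]²) = 1/(1 + 10^+1.67 + 10^-0.70) = 0.02085
DIC = [CO2*]/α₀ = 1.195×10^-4 / 0.02085 = 5.73 mmol/L

DIC = 5.73 mmol/L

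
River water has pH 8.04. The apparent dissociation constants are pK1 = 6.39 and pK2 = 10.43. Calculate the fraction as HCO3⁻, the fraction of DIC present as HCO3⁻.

α₁ = 1 / (1 + [H⁺]/K1 + K2/[H⁺]) = 1 / (1 + 10^-1.65 + 10^-2.39)
   = 1 / (1 + 0.022387 + 0.0040738) = 1/1.0265 = 0.9742

α₁ = 0.974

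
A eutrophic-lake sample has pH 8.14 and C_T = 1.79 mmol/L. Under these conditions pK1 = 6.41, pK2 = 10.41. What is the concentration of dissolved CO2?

[CO2*] = 0.0326 mmol/L

α₀ = 1 / (1 + K1/[H⁺] + K1K2/[H⁺]²) = 1 / (1 + 10^+1.73 + 10^-0.54)
   = 1 / (1 + 53.703 + 0.28840) = 1/54.992 = 0.01818
[CO2*] = α₀ × DIC = 0.01818 × 1.79 = 0.0326 mmol/L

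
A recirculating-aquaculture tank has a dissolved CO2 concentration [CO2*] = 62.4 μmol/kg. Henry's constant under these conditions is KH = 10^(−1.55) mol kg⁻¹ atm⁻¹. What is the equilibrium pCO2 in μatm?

pCO2 = 2210 μatm

KH = 10^(−1.55) = 2.818×10^-2 mol kg⁻¹ atm⁻¹
pCO2 = [CO2*]/KH = 62.4×10^-6 / 2.818×10^-2 = 2.21×10^-3 atm = 2210 μatm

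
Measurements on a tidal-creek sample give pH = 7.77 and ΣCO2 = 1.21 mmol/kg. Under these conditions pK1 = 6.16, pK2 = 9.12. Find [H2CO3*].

[CO2*] = 0.0278 mmol/kg

α₀ = 1 / (1 + K1/[H⁺] + K1K2/[H⁺]²) = 1 / (1 + 10^+1.61 + 10^+0.26)
   = 1 / (1 + 40.738 + 1.8197) = 1/43.558 = 0.02296
[CO2*] = α₀ × DIC = 0.02296 × 1.21 = 0.0278 mmol/kg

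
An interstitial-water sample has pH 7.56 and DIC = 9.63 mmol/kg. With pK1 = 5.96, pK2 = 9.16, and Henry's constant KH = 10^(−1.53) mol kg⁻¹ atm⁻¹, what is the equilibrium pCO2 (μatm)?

α₀ = 1 / (1 + K1/[H⁺] + K1K2/[H⁺]²) = 1 / (1 + 10^+1.60 + 10^+0.00)
   = 1 / (1 + 39.811 + 1.0000) = 1/41.811 = 0.02392
[CO2*] = α₀ × DIC = 0.02392 × 9.63 = 0.2303 mmol/kg
pCO2 = [CO2*]/KH = 2.303×10^-4 / 2.951×10^-2 = 7800 μatm

pCO2 = 7800 μatm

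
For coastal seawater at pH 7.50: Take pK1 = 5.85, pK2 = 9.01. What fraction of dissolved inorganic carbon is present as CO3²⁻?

α₂ = 1 / (1 + [H⁺]/K2 + [H⁺]²/(K1K2)) = 1 / (1 + 10^+1.51 + 10^-0.14)
   = 1 / (1 + 32.359 + 0.72444) = 1/34.084 = 0.02934

α₂ = 0.0293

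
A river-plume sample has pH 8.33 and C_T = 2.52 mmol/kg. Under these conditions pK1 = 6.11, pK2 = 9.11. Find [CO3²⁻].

α₂ = 1 / (1 + [H⁺]/K2 + [H⁺]²/(K1K2)) = 1 / (1 + 10^+0.78 + 10^-1.44)
   = 1 / (1 + 6.0256 + 0.036308) = 1/7.0619 = 0.1416
[CO3²⁻] = α₂ × DIC = 0.1416 × 2.52 = 0.357 mmol/kg

[CO3²⁻] = 0.357 mmol/kg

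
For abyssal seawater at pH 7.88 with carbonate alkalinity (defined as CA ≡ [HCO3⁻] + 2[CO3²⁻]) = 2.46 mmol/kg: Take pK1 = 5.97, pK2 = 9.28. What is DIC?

CA = [HCO3⁻] + 2[CO3²⁻] = (α₁ + 2α₂)·DIC
At pH 7.88: [H⁺]/K1 = 10^-1.91 = 0.012303, K2/[H⁺] = 10^-1.40 = 0.039811
α₁ = 1/(1 + 0.012303 + 0.039811) = 1/1.0521 = 0.9505; α₂ = α₁·K2/[H⁺] = 0.03784
α₁ + 2α₂ = 1.0261
DIC = CA / (α₁ + 2α₂) = 2.46 / 1.0261 = 2.40 mmol/kg

DIC = 2.40 mmol/kg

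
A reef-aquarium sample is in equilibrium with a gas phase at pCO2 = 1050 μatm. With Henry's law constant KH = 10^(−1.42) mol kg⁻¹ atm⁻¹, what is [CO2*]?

[CO2*] = 39.9 μmol/kg

KH = 10^(−1.42) = 3.802×10^-2 mol kg⁻¹ atm⁻¹
[CO2*] = KH · pCO2 = 3.802×10^-2 × 1050×10^-6 atm = 3.99×10^-5 mol/kg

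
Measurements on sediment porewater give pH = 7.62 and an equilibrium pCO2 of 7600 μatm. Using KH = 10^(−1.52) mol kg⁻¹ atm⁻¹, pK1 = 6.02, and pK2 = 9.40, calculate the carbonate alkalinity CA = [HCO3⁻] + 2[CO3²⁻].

[CO2*] = KH · pCO2 = 10^(−1.52) × 7600×10^-6 = 2.295×10^-4 mol/kg
α₀ = 1/(1 + K1/[H⁺] + K1K2/[H⁺]²) = 1/(1 + 10^+1.60 + 10^-0.18) = 0.02411
DIC = [CO2*]/α₀ = 2.295×10^-4 / 0.02411 = 9.518 mmol/kg
CA = (α₁ + 2α₂)·DIC = (0.9600 + 2×0.01593) × 9.518 = 9.44 mmol/kg

CA = 9.44 mmol/kg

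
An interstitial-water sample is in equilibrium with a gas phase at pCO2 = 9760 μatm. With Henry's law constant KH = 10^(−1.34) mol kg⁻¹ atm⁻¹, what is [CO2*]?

[CO2*] = 446 μmol/kg

KH = 10^(−1.34) = 4.571×10^-2 mol kg⁻¹ atm⁻¹
[CO2*] = KH · pCO2 = 4.571×10^-2 × 9760×10^-6 atm = 4.46×10^-4 mol/kg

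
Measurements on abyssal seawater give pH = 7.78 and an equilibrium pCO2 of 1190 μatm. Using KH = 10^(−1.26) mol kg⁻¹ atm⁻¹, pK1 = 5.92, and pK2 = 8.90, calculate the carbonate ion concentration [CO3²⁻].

[CO2*] = KH · pCO2 = 10^(−1.26) × 1190×10^-6 = 6.540×10^-5 mol/kg
α₀ = 1/(1 + K1/[H⁺] + K1K2/[H⁺]²) = 1/(1 + 10^+1.86 + 10^+0.74) = 0.01267
DIC = [CO2*]/α₀ = 6.540×10^-5 / 0.01267 = 5.162 mmol/kg
[CO3²⁻] = α₂·DIC; α₂ = 0.06962, so [CO3²⁻] = 0.06962 × 5.162 = 0.359 mmol/kg

[CO3²⁻] = 0.359 mmol/kg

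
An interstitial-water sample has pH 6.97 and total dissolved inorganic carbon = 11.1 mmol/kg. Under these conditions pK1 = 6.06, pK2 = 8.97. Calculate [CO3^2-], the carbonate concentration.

[CO3²⁻] = 0.0980 mmol/kg

α₂ = 1 / (1 + [H⁺]/K2 + [H⁺]²/(K1K2)) = 1 / (1 + 10^+2.00 + 10^+1.09)
   = 1 / (1 + 100.00 + 12.303) = 1/113.30 = 0.008826
[CO3²⁻] = α₂ × DIC = 0.008826 × 11.1 = 0.0980 mmol/kg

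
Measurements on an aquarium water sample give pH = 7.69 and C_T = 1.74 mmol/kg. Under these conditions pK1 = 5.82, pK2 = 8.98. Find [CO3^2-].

α₂ = 1 / (1 + [H⁺]/K2 + [H⁺]²/(K1K2)) = 1 / (1 + 10^+1.29 + 10^-0.58)
   = 1 / (1 + 19.498 + 0.26303) = 1/20.761 = 0.04817
[CO3²⁻] = α₂ × DIC = 0.04817 × 1.74 = 0.0838 mmol/kg

[CO3²⁻] = 0.0838 mmol/kg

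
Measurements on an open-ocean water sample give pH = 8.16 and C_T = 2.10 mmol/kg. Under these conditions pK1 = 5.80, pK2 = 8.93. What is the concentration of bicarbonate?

[HCO3⁻] = 1.79 mmol/kg

α₁ = 1 / (1 + [H⁺]/K1 + K2/[H⁺]) = 1 / (1 + 10^-2.36 + 10^-0.77)
   = 1 / (1 + 0.0043652 + 0.16982) = 1/1.1742 = 0.8517
[HCO3⁻] = α₁ × DIC = 0.8517 × 2.10 = 1.79 mmol/kg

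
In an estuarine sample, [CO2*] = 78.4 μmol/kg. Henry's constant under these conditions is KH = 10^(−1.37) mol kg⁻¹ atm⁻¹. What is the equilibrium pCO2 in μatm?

KH = 10^(−1.37) = 4.266×10^-2 mol kg⁻¹ atm⁻¹
pCO2 = [CO2*]/KH = 78.4×10^-6 / 4.266×10^-2 = 1.84×10^-3 atm = 1840 μatm

pCO2 = 1840 μatm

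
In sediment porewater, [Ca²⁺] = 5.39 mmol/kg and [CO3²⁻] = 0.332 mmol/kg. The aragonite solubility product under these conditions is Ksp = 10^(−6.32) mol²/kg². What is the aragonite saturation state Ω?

Ω = 3.74

Ksp = 10^(−6.32) = 4.786×10^-7
Ω = [Ca²⁺][CO3²⁻]/Ksp = (5.39×10^-3)(0.332×10^-3) / 4.786×10^-7 = 3.74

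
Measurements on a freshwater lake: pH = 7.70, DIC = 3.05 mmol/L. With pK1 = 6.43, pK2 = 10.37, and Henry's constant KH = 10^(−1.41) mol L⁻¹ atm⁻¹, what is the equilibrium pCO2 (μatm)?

α₀ = 1 / (1 + K1/[H⁺] + K1K2/[H⁺]²) = 1 / (1 + 10^+1.27 + 10^-1.40)
   = 1 / (1 + 18.621 + 0.039811) = 1/19.661 = 0.05086
[CO2*] = α₀ × DIC = 0.05086 × 3.05 = 0.1551 mmol/L
pCO2 = [CO2*]/KH = 1.551×10^-4 / 3.890×10^-2 = 3990 μatm

pCO2 = 3990 μatm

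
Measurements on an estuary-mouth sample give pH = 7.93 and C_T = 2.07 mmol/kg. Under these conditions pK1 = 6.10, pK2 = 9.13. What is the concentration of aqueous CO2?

α₀ = 1 / (1 + K1/[H⁺] + K1K2/[H⁺]²) = 1 / (1 + 10^+1.83 + 10^+0.63)
   = 1 / (1 + 67.608 + 4.2658) = 1/72.874 = 0.01372
[CO2*] = α₀ × DIC = 0.01372 × 2.07 = 0.0284 mmol/kg

[CO2*] = 0.0284 mmol/kg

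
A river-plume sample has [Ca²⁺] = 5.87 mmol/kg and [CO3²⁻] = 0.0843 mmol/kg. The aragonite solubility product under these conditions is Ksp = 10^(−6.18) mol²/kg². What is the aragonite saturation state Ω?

Ω = 0.749

Ksp = 10^(−6.18) = 6.607×10^-7
Ω = [Ca²⁺][CO3²⁻]/Ksp = (5.87×10^-3)(0.0843×10^-3) / 6.607×10^-7 = 0.749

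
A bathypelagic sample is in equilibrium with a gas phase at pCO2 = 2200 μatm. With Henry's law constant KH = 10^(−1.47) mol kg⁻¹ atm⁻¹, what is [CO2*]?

KH = 10^(−1.47) = 3.388×10^-2 mol kg⁻¹ atm⁻¹
[CO2*] = KH · pCO2 = 3.388×10^-2 × 2200×10^-6 atm = 7.45×10^-5 mol/kg

[CO2*] = 74.5 μmol/kg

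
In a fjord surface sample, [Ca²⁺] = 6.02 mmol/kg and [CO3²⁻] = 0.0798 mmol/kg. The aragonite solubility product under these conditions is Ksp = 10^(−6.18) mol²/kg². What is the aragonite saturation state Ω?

Ksp = 10^(−6.18) = 6.607×10^-7
Ω = [Ca²⁺][CO3²⁻]/Ksp = (6.02×10^-3)(0.0798×10^-3) / 6.607×10^-7 = 0.727

Ω = 0.727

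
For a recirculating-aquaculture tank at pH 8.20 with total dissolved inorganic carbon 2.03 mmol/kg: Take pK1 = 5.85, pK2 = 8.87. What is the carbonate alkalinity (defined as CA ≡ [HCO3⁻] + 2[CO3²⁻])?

CA = 2.38 mmol/kg

CA = [HCO3⁻] + 2[CO3²⁻] = (α₁ + 2α₂)·DIC
At pH 8.20: [H⁺]/K1 = 10^-2.35 = 0.0044668, K2/[H⁺] = 10^-0.67 = 0.21380
α₁ = 1/(1 + 0.0044668 + 0.21380) = 1/1.2183 = 0.8208; α₂ = α₁·K2/[H⁺] = 0.1755
α₁ + 2α₂ = 1.1718
CA = 1.1718 × 2.03 = 2.38 mmol/kg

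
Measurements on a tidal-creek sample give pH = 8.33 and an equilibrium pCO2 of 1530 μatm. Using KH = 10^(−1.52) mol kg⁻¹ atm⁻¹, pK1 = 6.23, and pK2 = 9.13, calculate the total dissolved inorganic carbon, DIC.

[CO2*] = KH · pCO2 = 10^(−1.52) × 1530×10^-6 = 4.621×10^-5 mol/kg
α₀ = 1/(1 + K1/[H⁺] + K1K2/[H⁺]²) = 1/(1 + 10^+2.10 + 10^+1.30) = 0.006810
DIC = [CO2*]/α₀ = 4.621×10^-5 / 0.006810 = 6.79 mmol/kg

DIC = 6.79 mmol/kg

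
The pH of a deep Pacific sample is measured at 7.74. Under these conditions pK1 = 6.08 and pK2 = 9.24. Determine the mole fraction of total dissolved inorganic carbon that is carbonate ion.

α₂ = 0.0300

α₂ = 1 / (1 + [H⁺]/K2 + [H⁺]²/(K1K2)) = 1 / (1 + 10^+1.50 + 10^-0.16)
   = 1 / (1 + 31.623 + 0.69183) = 1/33.315 = 0.03002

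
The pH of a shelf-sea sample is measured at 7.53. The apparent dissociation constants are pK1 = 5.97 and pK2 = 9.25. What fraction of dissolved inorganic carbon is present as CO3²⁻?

α₂ = 1 / (1 + [H⁺]/K2 + [H⁺]²/(K1K2)) = 1 / (1 + 10^+1.72 + 10^+0.16)
   = 1 / (1 + 52.481 + 1.4454) = 1/54.926 = 0.01821

α₂ = 0.0182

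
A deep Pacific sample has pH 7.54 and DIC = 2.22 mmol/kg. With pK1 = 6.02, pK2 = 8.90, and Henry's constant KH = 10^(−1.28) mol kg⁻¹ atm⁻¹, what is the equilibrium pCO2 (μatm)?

pCO2 = 1190 μatm

α₀ = 1 / (1 + K1/[H⁺] + K1K2/[H⁺]²) = 1 / (1 + 10^+1.52 + 10^+0.16)
   = 1 / (1 + 33.113 + 1.4454) = 1/35.559 = 0.02812
[CO2*] = α₀ × DIC = 0.02812 × 2.22 = 0.06243 mmol/kg
pCO2 = [CO2*]/KH = 6.243×10^-5 / 5.248×10^-2 = 1190 μatm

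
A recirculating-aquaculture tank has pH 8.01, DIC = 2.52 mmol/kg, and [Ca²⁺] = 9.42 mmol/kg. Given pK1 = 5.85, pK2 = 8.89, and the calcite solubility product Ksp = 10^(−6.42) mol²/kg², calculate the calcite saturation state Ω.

Ω = 7.23

α₂ = 1 / (1 + [H⁺]/K2 + [H⁺]²/(K1K2)) = 1 / (1 + 10^+0.88 + 10^-1.28)
   = 1 / (1 + 7.5858 + 0.052481) = 1/8.6383 = 0.1158
[CO3²⁻] = α₂ × DIC = 0.1158 × 2.52 = 0.2917 mmol/kg
Ksp = 10^(−6.42) = 3.802×10^-7
Ω = [Ca²⁺][CO3²⁻]/Ksp = (9.42×10^-3)(2.917×10^-4) / 3.802×10^-7 = 7.23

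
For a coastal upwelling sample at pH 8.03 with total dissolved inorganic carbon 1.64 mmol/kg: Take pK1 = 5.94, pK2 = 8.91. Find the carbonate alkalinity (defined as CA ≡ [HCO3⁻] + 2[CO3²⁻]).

CA = [HCO3⁻] + 2[CO3²⁻] = (α₁ + 2α₂)·DIC
At pH 8.03: [H⁺]/K1 = 10^-2.09 = 0.0081283, K2/[H⁺] = 10^-0.88 = 0.13183
α₁ = 1/(1 + 0.0081283 + 0.13183) = 1/1.1400 = 0.8772; α₂ = α₁·K2/[H⁺] = 0.1156
α₁ + 2α₂ = 1.1085
CA = 1.1085 × 1.64 = 1.82 mmol/kg

CA = 1.82 mmol/kg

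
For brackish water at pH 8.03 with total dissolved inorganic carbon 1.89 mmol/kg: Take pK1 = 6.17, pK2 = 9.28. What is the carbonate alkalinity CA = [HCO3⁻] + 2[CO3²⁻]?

CA = 1.96 mmol/kg

CA = [HCO3⁻] + 2[CO3²⁻] = (α₁ + 2α₂)·DIC
At pH 8.03: [H⁺]/K1 = 10^-1.86 = 0.013804, K2/[H⁺] = 10^-1.25 = 0.056234
α₁ = 1/(1 + 0.013804 + 0.056234) = 1/1.0700 = 0.9345; α₂ = α₁·K2/[H⁺] = 0.05255
α₁ + 2α₂ = 1.0397
CA = 1.0397 × 1.89 = 1.96 mmol/kg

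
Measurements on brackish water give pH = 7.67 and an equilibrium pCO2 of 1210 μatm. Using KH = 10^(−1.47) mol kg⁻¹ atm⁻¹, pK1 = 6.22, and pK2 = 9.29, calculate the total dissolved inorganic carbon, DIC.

[CO2*] = KH · pCO2 = 10^(−1.47) × 1210×10^-6 = 4.100×10^-5 mol/kg
α₀ = 1/(1 + K1/[H⁺] + K1K2/[H⁺]²) = 1/(1 + 10^+1.45 + 10^-0.17) = 0.03349
DIC = [CO2*]/α₀ = 4.100×10^-5 / 0.03349 = 1.22 mmol/kg

DIC = 1.22 mmol/kg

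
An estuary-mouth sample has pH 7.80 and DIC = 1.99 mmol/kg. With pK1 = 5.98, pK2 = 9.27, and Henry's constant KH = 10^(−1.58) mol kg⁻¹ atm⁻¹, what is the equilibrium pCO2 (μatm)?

pCO2 = 1090 μatm

α₀ = 1 / (1 + K1/[H⁺] + K1K2/[H⁺]²) = 1 / (1 + 10^+1.82 + 10^+0.35)
   = 1 / (1 + 66.069 + 2.2387) = 1/69.308 = 0.01443
[CO2*] = α₀ × DIC = 0.01443 × 1.99 = 0.02871 mmol/kg
pCO2 = [CO2*]/KH = 2.871×10^-5 / 2.630×10^-2 = 1090 μatm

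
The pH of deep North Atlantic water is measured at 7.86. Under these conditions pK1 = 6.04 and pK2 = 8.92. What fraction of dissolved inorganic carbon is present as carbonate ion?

α₂ = 0.0790

α₂ = 1 / (1 + [H⁺]/K2 + [H⁺]²/(K1K2)) = 1 / (1 + 10^+1.06 + 10^-0.76)
   = 1 / (1 + 11.482 + 0.17378) = 1/12.655 = 0.07902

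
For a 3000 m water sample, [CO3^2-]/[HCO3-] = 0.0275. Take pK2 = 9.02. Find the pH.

From K2 = [H⁺][CO3^2-]/[HCO3-]:  pH = pK2 + log₁₀([CO3^2-]/[HCO3-])
log₁₀(0.0275) = -1.561
pH = 9.02 + (-1.561) = 7.46

pH = 7.46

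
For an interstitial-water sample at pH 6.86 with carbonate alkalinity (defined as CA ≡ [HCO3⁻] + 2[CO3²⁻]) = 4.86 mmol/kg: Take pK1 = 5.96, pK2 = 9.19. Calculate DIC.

DIC = 5.44 mmol/kg

CA = [HCO3⁻] + 2[CO3²⁻] = (α₁ + 2α₂)·DIC
At pH 6.86: [H⁺]/K1 = 10^-0.90 = 0.12589, K2/[H⁺] = 10^-2.33 = 0.0046774
α₁ = 1/(1 + 0.12589 + 0.0046774) = 1/1.1306 = 0.8845; α₂ = α₁·K2/[H⁺] = 0.004137
α₁ + 2α₂ = 0.8928
DIC = CA / (α₁ + 2α₂) = 4.86 / 0.8928 = 5.44 mmol/kg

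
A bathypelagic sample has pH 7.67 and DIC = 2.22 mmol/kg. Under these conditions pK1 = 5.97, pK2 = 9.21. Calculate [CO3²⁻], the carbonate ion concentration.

[CO3²⁻] = 0.0610 mmol/kg

α₂ = 1 / (1 + [H⁺]/K2 + [H⁺]²/(K1K2)) = 1 / (1 + 10^+1.54 + 10^-0.16)
   = 1 / (1 + 34.674 + 0.69183) = 1/36.366 = 0.02750
[CO3²⁻] = α₂ × DIC = 0.02750 × 2.22 = 0.0610 mmol/kg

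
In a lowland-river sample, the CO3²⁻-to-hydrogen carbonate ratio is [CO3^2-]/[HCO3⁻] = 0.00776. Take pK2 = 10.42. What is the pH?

pH = 8.31

From K2 = [H⁺][CO3^2-]/[HCO3⁻]:  pH = pK2 + log₁₀([CO3^2-]/[HCO3⁻])
log₁₀(0.00776) = -2.110
pH = 10.42 + (-2.110) = 8.31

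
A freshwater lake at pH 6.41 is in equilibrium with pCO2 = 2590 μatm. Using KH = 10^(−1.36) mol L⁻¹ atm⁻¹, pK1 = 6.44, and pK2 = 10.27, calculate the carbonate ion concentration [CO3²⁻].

[CO2*] = KH · pCO2 = 10^(−1.36) × 2590×10^-6 = 1.131×10^-4 mol/L
α₀ = 1/(1 + K1/[H⁺] + K1K2/[H⁺]²) = 1/(1 + 10^-0.03 + 10^-3.89) = 0.5172
DIC = [CO2*]/α₀ = 1.131×10^-4 / 0.5172 = 0.2186 mmol/L
[CO3²⁻] = α₂·DIC; α₂ = 6.663×10^-5, so [CO3²⁻] = 6.663×10^-5 × 0.2186 = 1.46×10^-5 mmol/L = 0.0146 μmol/L

[CO3²⁻] = 0.0146 μmol/L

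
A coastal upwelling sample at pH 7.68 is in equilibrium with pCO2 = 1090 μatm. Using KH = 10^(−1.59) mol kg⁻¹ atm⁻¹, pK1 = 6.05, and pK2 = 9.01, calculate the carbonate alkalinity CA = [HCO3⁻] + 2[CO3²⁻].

[CO2*] = KH · pCO2 = 10^(−1.59) × 1090×10^-6 = 2.802×10^-5 mol/kg
α₀ = 1/(1 + K1/[H⁺] + K1K2/[H⁺]²) = 1/(1 + 10^+1.63 + 10^+0.30) = 0.02190
DIC = [CO2*]/α₀ = 2.802×10^-5 / 0.02190 = 1.279 mmol/kg
CA = (α₁ + 2α₂)·DIC = (0.9344 + 2×0.04370) × 1.279 = 1.31 mmol/kg

CA = 1.31 mmol/kg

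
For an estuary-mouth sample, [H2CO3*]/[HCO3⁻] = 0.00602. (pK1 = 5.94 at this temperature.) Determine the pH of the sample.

pH = 8.16

From K1 = [H⁺][HCO3⁻]/[H2CO3*]:  pH = pK1 − log₁₀([H2CO3*]/[HCO3⁻])
log₁₀(0.00602) = -2.220
pH = 5.94 − (-2.220) = 8.16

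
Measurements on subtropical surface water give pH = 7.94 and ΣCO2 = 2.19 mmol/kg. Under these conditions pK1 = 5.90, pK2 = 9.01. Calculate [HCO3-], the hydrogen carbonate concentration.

α₁ = 1 / (1 + [H⁺]/K1 + K2/[H⁺]) = 1 / (1 + 10^-2.04 + 10^-1.07)
   = 1 / (1 + 0.0091201 + 0.085114) = 1/1.0942 = 0.9139
[HCO3⁻] = α₁ × DIC = 0.9139 × 2.19 = 2.00 mmol/kg

[HCO3⁻] = 2.00 mmol/kg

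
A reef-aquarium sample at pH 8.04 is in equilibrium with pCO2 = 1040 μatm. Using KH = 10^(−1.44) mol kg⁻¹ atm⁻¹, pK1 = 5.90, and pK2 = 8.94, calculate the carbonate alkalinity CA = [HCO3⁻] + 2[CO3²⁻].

CA = 6.52 mmol/kg

[CO2*] = KH · pCO2 = 10^(−1.44) × 1040×10^-6 = 3.776×10^-5 mol/kg
α₀ = 1/(1 + K1/[H⁺] + K1K2/[H⁺]²) = 1/(1 + 10^+2.14 + 10^+1.24) = 0.006393
DIC = [CO2*]/α₀ = 3.776×10^-5 / 0.006393 = 5.906 mmol/kg
CA = (α₁ + 2α₂)·DIC = (0.8825 + 2×0.1111) × 5.906 = 6.52 mmol/kg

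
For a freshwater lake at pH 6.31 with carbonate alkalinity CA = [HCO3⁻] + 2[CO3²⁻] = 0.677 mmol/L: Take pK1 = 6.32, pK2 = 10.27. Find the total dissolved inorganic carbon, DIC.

CA = [HCO3⁻] + 2[CO3²⁻] = (α₁ + 2α₂)·DIC
At pH 6.31: [H⁺]/K1 = 10^0.01 = 1.0233, K2/[H⁺] = 10^-3.96 = 0.00010965
α₁ = 1/(1 + 1.0233 + 0.00010965) = 1/2.0234 = 0.4942; α₂ = α₁·K2/[H⁺] = 5.419×10^-5
α₁ + 2α₂ = 0.4943
DIC = CA / (α₁ + 2α₂) = 0.677 / 0.4943 = 1.37 mmol/L

DIC = 1.37 mmol/L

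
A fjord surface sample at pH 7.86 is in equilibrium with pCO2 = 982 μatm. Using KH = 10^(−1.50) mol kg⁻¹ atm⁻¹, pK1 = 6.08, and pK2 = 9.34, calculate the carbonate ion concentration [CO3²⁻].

[CO3²⁻] = 0.0620 mmol/kg

[CO2*] = KH · pCO2 = 10^(−1.50) × 982×10^-6 = 3.105×10^-5 mol/kg
α₀ = 1/(1 + K1/[H⁺] + K1K2/[H⁺]²) = 1/(1 + 10^+1.78 + 10^+0.30) = 0.01581
DIC = [CO2*]/α₀ = 3.105×10^-5 / 0.01581 = 1.964 mmol/kg
[CO3²⁻] = α₂·DIC; α₂ = 0.03155, so [CO3²⁻] = 0.03155 × 1.964 = 0.0620 mmol/kg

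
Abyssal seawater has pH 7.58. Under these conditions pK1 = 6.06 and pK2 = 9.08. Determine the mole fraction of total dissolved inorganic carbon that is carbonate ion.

α₂ = 1 / (1 + [H⁺]/K2 + [H⁺]²/(K1K2)) = 1 / (1 + 10^+1.50 + 10^-0.02)
   = 1 / (1 + 31.623 + 0.95499) = 1/33.578 = 0.02978

α₂ = 0.0298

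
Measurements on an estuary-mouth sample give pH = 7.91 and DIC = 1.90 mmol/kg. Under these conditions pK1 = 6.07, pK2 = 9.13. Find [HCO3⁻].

α₁ = 1 / (1 + [H⁺]/K1 + K2/[H⁺]) = 1 / (1 + 10^-1.84 + 10^-1.22)
   = 1 / (1 + 0.014454 + 0.060256) = 1/1.0747 = 0.9305
[HCO3⁻] = α₁ × DIC = 0.9305 × 1.90 = 1.77 mmol/kg

[HCO3⁻] = 1.77 mmol/kg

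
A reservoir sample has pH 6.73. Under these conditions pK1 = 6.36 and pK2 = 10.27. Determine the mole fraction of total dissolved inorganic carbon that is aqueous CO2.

α₀ = 0.299

α₀ = 1 / (1 + K1/[H⁺] + K1K2/[H⁺]²) = 1 / (1 + 10^+0.37 + 10^-3.17)
   = 1 / (1 + 2.3442 + 0.00067608) = 1/3.3449 = 0.2990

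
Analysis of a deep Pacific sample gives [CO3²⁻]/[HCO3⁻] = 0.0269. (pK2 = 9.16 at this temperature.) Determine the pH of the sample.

pH = 7.59

From K2 = [H⁺][CO3²⁻]/[HCO3⁻]:  pH = pK2 + log₁₀([CO3²⁻]/[HCO3⁻])
log₁₀(0.0269) = -1.570
pH = 9.16 + (-1.570) = 7.59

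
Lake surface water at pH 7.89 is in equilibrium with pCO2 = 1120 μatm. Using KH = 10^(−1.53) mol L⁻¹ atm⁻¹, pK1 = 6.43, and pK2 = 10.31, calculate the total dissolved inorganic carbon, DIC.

[CO2*] = KH · pCO2 = 10^(−1.53) × 1120×10^-6 = 3.305×10^-5 mol/L
α₀ = 1/(1 + K1/[H⁺] + K1K2/[H⁺]²) = 1/(1 + 10^+1.46 + 10^-0.96) = 0.03339
DIC = [CO2*]/α₀ = 3.305×10^-5 / 0.03339 = 0.990 mmol/L

DIC = 0.990 mmol/L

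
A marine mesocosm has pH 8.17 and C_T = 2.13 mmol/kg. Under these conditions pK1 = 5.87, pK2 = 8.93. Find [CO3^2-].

[CO3²⁻] = 0.314 mmol/kg

α₂ = 1 / (1 + [H⁺]/K2 + [H⁺]²/(K1K2)) = 1 / (1 + 10^+0.76 + 10^-1.54)
   = 1 / (1 + 5.7544 + 0.028840) = 1/6.7832 = 0.1474
[CO3²⁻] = α₂ × DIC = 0.1474 × 2.13 = 0.314 mmol/kg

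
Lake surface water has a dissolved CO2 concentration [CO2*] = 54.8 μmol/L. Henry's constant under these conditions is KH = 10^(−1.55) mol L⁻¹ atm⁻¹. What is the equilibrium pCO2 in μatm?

KH = 10^(−1.55) = 2.818×10^-2 mol L⁻¹ atm⁻¹
pCO2 = [CO2*]/KH = 54.8×10^-6 / 2.818×10^-2 = 1.94×10^-3 atm = 1940 μatm

pCO2 = 1940 μatm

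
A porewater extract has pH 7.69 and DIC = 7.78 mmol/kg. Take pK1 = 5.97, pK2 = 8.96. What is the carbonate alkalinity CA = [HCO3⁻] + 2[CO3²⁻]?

CA = [HCO3⁻] + 2[CO3²⁻] = (α₁ + 2α₂)·DIC
At pH 7.69: [H⁺]/K1 = 10^-1.72 = 0.019055, K2/[H⁺] = 10^-1.27 = 0.053703
α₁ = 1/(1 + 0.019055 + 0.053703) = 1/1.0728 = 0.9322; α₂ = α₁·K2/[H⁺] = 0.05006
α₁ + 2α₂ = 1.0323
CA = 1.0323 × 7.78 = 8.03 mmol/kg

CA = 8.03 mmol/kg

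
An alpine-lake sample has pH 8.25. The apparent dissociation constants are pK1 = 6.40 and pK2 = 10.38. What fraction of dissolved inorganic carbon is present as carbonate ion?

α₂ = 1 / (1 + [H⁺]/K2 + [H⁺]²/(K1K2)) = 1 / (1 + 10^+2.13 + 10^+0.28)
   = 1 / (1 + 134.90 + 1.9055) = 1/137.80 = 0.007257

α₂ = 0.00726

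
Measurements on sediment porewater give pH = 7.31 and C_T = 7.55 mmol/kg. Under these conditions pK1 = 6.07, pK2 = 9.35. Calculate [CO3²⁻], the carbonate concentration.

α₂ = 1 / (1 + [H⁺]/K2 + [H⁺]²/(K1K2)) = 1 / (1 + 10^+2.04 + 10^+0.80)
   = 1 / (1 + 109.65 + 6.3096) = 1/116.96 = 0.008550
[CO3²⁻] = α₂ × DIC = 0.008550 × 7.55 = 0.0646 mmol/kg

[CO3²⁻] = 0.0646 mmol/kg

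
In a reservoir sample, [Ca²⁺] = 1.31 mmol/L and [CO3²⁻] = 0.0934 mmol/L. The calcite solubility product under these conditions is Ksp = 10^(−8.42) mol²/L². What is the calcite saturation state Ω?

Ksp = 10^(−8.42) = 3.802×10^-9
Ω = [Ca²⁺][CO3²⁻]/Ksp = (1.31×10^-3)(0.0934×10^-3) / 3.802×10^-9 = 32.2

Ω = 32.2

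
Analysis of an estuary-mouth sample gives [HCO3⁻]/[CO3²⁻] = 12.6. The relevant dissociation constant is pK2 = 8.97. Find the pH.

From K2 = [H⁺][CO3²⁻]/[HCO3⁻]:  pH = pK2 − log₁₀([HCO3⁻]/[CO3²⁻])
log₁₀(12.6) = +1.100
pH = 8.97 − (+1.100) = 7.87

pH = 7.87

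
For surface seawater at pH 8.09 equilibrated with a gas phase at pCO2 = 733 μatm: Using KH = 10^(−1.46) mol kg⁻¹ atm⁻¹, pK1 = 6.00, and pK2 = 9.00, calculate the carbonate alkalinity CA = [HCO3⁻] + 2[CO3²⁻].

[CO2*] = KH · pCO2 = 10^(−1.46) × 733×10^-6 = 2.542×10^-5 mol/kg
α₀ = 1/(1 + K1/[H⁺] + K1K2/[H⁺]²) = 1/(1 + 10^+2.09 + 10^+1.18) = 0.007186
DIC = [CO2*]/α₀ = 2.542×10^-5 / 0.007186 = 3.537 mmol/kg
CA = (α₁ + 2α₂)·DIC = (0.8841 + 2×0.1088) × 3.537 = 3.90 mmol/kg

CA = 3.90 mmol/kg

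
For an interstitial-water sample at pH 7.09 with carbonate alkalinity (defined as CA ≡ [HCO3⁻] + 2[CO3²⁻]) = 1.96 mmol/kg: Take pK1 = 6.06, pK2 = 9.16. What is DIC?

CA = [HCO3⁻] + 2[CO3²⁻] = (α₁ + 2α₂)·DIC
At pH 7.09: [H⁺]/K1 = 10^-1.03 = 0.093325, K2/[H⁺] = 10^-2.07 = 0.0085114
α₁ = 1/(1 + 0.093325 + 0.0085114) = 1/1.1018 = 0.9076; α₂ = α₁·K2/[H⁺] = 0.007725
α₁ + 2α₂ = 0.9230
DIC = CA / (α₁ + 2α₂) = 1.96 / 0.9230 = 2.12 mmol/kg

DIC = 2.12 mmol/kg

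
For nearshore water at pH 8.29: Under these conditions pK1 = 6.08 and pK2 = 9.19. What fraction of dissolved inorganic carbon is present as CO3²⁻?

α₂ = 1 / (1 + [H⁺]/K2 + [H⁺]²/(K1K2)) = 1 / (1 + 10^+0.90 + 10^-1.31)
   = 1 / (1 + 7.9433 + 0.048978) = 1/8.9923 = 0.1112

α₂ = 0.111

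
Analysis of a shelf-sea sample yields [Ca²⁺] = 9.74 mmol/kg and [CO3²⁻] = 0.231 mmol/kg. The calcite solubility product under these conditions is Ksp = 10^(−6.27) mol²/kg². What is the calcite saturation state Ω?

Ω = 4.19

Ksp = 10^(−6.27) = 5.370×10^-7
Ω = [Ca²⁺][CO3²⁻]/Ksp = (9.74×10^-3)(0.231×10^-3) / 5.370×10^-7 = 4.19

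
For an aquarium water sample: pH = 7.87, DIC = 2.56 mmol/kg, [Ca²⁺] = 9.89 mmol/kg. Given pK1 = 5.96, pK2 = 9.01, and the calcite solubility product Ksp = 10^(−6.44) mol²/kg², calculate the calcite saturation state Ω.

Ω = 4.66

α₂ = 1 / (1 + [H⁺]/K2 + [H⁺]²/(K1K2)) = 1 / (1 + 10^+1.14 + 10^-0.77)
   = 1 / (1 + 13.804 + 0.16982) = 1/14.974 = 0.06678
[CO3²⁻] = α₂ × DIC = 0.06678 × 2.56 = 0.1710 mmol/kg
Ksp = 10^(−6.44) = 3.631×10^-7
Ω = [Ca²⁺][CO3²⁻]/Ksp = (9.89×10^-3)(1.710×10^-4) / 3.631×10^-7 = 4.66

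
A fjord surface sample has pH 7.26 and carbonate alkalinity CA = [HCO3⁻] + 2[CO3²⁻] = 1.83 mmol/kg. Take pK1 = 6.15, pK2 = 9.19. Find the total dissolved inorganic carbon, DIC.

CA = [HCO3⁻] + 2[CO3²⁻] = (α₁ + 2α₂)·DIC
At pH 7.26: [H⁺]/K1 = 10^-1.11 = 0.077625, K2/[H⁺] = 10^-1.93 = 0.011749
α₁ = 1/(1 + 0.077625 + 0.011749) = 1/1.0894 = 0.9180; α₂ = α₁·K2/[H⁺] = 0.01079
α₁ + 2α₂ = 0.9395
DIC = CA / (α₁ + 2α₂) = 1.83 / 0.9395 = 1.95 mmol/kg

DIC = 1.95 mmol/kg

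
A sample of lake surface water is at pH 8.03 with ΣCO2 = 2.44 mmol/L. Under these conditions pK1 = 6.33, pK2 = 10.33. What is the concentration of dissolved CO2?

[CO2*] = 0.0475 mmol/L

α₀ = 1 / (1 + K1/[H⁺] + K1K2/[H⁺]²) = 1 / (1 + 10^+1.70 + 10^-0.60)
   = 1 / (1 + 50.119 + 0.25119) = 1/51.370 = 0.01947
[CO2*] = α₀ × DIC = 0.01947 × 2.44 = 0.0475 mmol/L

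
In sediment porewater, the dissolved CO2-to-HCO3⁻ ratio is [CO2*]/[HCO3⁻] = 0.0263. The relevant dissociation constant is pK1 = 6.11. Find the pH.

pH = 7.69

From K1 = [H⁺][HCO3⁻]/[CO2*]:  pH = pK1 − log₁₀([CO2*]/[HCO3⁻])
log₁₀(0.0263) = -1.580
pH = 6.11 − (-1.580) = 7.69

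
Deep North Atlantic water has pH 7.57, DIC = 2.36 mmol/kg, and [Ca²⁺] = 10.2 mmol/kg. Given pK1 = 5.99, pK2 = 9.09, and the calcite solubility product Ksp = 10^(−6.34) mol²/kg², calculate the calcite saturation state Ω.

Ω = 1.51

α₂ = 1 / (1 + [H⁺]/K2 + [H⁺]²/(K1K2)) = 1 / (1 + 10^+1.52 + 10^-0.06)
   = 1 / (1 + 33.113 + 0.87096) = 1/34.984 = 0.02858
[CO3²⁻] = α₂ × DIC = 0.02858 × 2.36 = 0.06746 mmol/kg
Ksp = 10^(−6.34) = 4.571×10^-7
Ω = [Ca²⁺][CO3²⁻]/Ksp = (10.2×10^-3)(6.746×10^-5) / 4.571×10^-7 = 1.51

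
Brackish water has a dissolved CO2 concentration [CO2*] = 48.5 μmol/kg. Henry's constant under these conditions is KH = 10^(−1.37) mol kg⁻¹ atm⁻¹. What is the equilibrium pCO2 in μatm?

KH = 10^(−1.37) = 4.266×10^-2 mol kg⁻¹ atm⁻¹
pCO2 = [CO2*]/KH = 48.5×10^-6 / 4.266×10^-2 = 1.14×10^-3 atm = 1140 μatm

pCO2 = 1140 μatm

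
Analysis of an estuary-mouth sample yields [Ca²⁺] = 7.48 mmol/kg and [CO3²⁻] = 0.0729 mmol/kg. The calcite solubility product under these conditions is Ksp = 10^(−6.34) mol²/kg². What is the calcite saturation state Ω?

Ksp = 10^(−6.34) = 4.571×10^-7
Ω = [Ca²⁺][CO3²⁻]/Ksp = (7.48×10^-3)(0.0729×10^-3) / 4.571×10^-7 = 1.19

Ω = 1.19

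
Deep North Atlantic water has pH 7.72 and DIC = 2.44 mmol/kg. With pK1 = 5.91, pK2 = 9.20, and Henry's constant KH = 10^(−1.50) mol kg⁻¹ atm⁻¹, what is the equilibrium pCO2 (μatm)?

pCO2 = 1140 μatm

α₀ = 1 / (1 + K1/[H⁺] + K1K2/[H⁺]²) = 1 / (1 + 10^+1.81 + 10^+0.33)
   = 1 / (1 + 64.565 + 2.1380) = 1/67.703 = 0.01477
[CO2*] = α₀ × DIC = 0.01477 × 2.44 = 0.03604 mmol/kg
pCO2 = [CO2*]/KH = 3.604×10^-5 / 3.162×10^-2 = 1140 μatm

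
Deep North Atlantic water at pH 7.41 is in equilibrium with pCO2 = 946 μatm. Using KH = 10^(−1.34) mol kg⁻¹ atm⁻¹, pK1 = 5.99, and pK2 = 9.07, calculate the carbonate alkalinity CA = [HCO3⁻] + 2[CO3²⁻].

CA = 1.19 mmol/kg

[CO2*] = KH · pCO2 = 10^(−1.34) × 946×10^-6 = 4.324×10^-5 mol/kg
α₀ = 1/(1 + K1/[H⁺] + K1K2/[H⁺]²) = 1/(1 + 10^+1.42 + 10^-0.24) = 0.03587
DIC = [CO2*]/α₀ = 4.324×10^-5 / 0.03587 = 1.205 mmol/kg
CA = (α₁ + 2α₂)·DIC = (0.9435 + 2×0.02064) × 1.205 = 1.19 mmol/kg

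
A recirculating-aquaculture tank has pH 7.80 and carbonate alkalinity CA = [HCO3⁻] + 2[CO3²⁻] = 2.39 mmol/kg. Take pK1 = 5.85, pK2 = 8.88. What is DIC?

DIC = 2.24 mmol/kg

CA = [HCO3⁻] + 2[CO3²⁻] = (α₁ + 2α₂)·DIC
At pH 7.80: [H⁺]/K1 = 10^-1.95 = 0.011220, K2/[H⁺] = 10^-1.08 = 0.083176
α₁ = 1/(1 + 0.011220 + 0.083176) = 1/1.0944 = 0.9137; α₂ = α₁·K2/[H⁺] = 0.07600
α₁ + 2α₂ = 1.0657
DIC = CA / (α₁ + 2α₂) = 2.39 / 1.0657 = 2.24 mmol/kg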